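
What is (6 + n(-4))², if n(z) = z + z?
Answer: 4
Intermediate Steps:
n(z) = 2*z
(6 + n(-4))² = (6 + 2*(-4))² = (6 - 8)² = (-2)² = 4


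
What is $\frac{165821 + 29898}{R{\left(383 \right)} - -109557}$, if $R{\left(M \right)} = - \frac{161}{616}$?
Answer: $\frac{17223272}{9640993} \approx 1.7865$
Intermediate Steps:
$R{\left(M \right)} = - \frac{23}{88}$ ($R{\left(M \right)} = \left(-161\right) \frac{1}{616} = - \frac{23}{88}$)
$\frac{165821 + 29898}{R{\left(383 \right)} - -109557} = \frac{165821 + 29898}{- \frac{23}{88} - -109557} = \frac{195719}{- \frac{23}{88} + 109557} = \frac{195719}{\frac{9640993}{88}} = 195719 \cdot \frac{88}{9640993} = \frac{17223272}{9640993}$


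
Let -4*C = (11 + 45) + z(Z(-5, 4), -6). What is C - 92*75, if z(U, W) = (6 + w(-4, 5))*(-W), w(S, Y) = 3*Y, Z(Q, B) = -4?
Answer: -13891/2 ≈ -6945.5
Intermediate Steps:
z(U, W) = -21*W (z(U, W) = (6 + 3*5)*(-W) = (6 + 15)*(-W) = 21*(-W) = -21*W)
C = -91/2 (C = -((11 + 45) - 21*(-6))/4 = -(56 + 126)/4 = -1/4*182 = -91/2 ≈ -45.500)
C - 92*75 = -91/2 - 92*75 = -91/2 - 6900 = -13891/2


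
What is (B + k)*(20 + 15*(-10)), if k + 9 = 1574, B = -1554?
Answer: -1430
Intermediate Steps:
k = 1565 (k = -9 + 1574 = 1565)
(B + k)*(20 + 15*(-10)) = (-1554 + 1565)*(20 + 15*(-10)) = 11*(20 - 150) = 11*(-130) = -1430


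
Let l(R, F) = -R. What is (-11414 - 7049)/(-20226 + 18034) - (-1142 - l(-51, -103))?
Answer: 2633519/2192 ≈ 1201.4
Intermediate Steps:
(-11414 - 7049)/(-20226 + 18034) - (-1142 - l(-51, -103)) = (-11414 - 7049)/(-20226 + 18034) - (-1142 - (-1)*(-51)) = -18463/(-2192) - (-1142 - 1*51) = -18463*(-1/2192) - (-1142 - 51) = 18463/2192 - 1*(-1193) = 18463/2192 + 1193 = 2633519/2192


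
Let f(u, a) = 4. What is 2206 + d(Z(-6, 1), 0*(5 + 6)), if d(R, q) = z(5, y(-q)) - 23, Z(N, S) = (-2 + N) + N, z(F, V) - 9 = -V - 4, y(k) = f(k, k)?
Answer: 2184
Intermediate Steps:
y(k) = 4
z(F, V) = 5 - V (z(F, V) = 9 + (-V - 4) = 9 + (-4 - V) = 5 - V)
Z(N, S) = -2 + 2*N
d(R, q) = -22 (d(R, q) = (5 - 1*4) - 23 = (5 - 4) - 23 = 1 - 23 = -22)
2206 + d(Z(-6, 1), 0*(5 + 6)) = 2206 - 22 = 2184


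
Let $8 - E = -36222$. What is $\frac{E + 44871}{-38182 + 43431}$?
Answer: $\frac{81101}{5249} \approx 15.451$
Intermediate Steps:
$E = 36230$ ($E = 8 - -36222 = 8 + 36222 = 36230$)
$\frac{E + 44871}{-38182 + 43431} = \frac{36230 + 44871}{-38182 + 43431} = \frac{81101}{5249}$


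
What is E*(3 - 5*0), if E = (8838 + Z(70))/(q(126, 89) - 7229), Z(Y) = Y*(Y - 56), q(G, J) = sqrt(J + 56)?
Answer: -35487161/8709716 - 4909*sqrt(145)/8709716 ≈ -4.0812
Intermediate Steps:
q(G, J) = sqrt(56 + J)
Z(Y) = Y*(-56 + Y)
E = 9818/(-7229 + sqrt(145)) (E = (8838 + 70*(-56 + 70))/(sqrt(56 + 89) - 7229) = (8838 + 70*14)/(sqrt(145) - 7229) = (8838 + 980)/(-7229 + sqrt(145)) = 9818/(-7229 + sqrt(145)) ≈ -1.3604)
E*(3 - 5*0) = (-35487161/26129148 - 4909*sqrt(145)/26129148)*(3 - 5*0) = (-35487161/26129148 - 4909*sqrt(145)/26129148)*(3 + 0) = (-35487161/26129148 - 4909*sqrt(145)/26129148)*3 = -35487161/8709716 - 4909*sqrt(145)/8709716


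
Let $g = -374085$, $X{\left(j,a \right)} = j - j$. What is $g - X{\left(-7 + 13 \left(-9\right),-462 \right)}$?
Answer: $-374085$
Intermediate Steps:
$X{\left(j,a \right)} = 0$
$g - X{\left(-7 + 13 \left(-9\right),-462 \right)} = -374085 - 0 = -374085 + 0 = -374085$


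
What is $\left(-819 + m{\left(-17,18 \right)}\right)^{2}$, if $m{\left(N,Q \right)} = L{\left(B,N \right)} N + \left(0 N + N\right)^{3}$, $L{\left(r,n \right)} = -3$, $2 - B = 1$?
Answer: $32273761$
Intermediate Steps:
$B = 1$ ($B = 2 - 1 = 1$)
$m{\left(N,Q \right)} = N^{3} - 3 N$ ($m{\left(N,Q \right)} = - 3 N + \left(0 N + N\right)^{3} = - 3 N + \left(0 + N\right)^{3} = - 3 N + N^{3} = N^{3} - 3 N$)
$\left(-819 + m{\left(-17,18 \right)}\right)^{2} = \left(-819 - 17 \left(-3 + \left(-17\right)^{2}\right)\right)^{2} = \left(-819 - 17 \left(-3 + 289\right)\right)^{2} = \left(-819 - 4862\right)^{2} = \left(-5681\right)^{2} = 32273761$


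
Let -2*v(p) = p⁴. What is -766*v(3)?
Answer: 31023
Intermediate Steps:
v(p) = -p⁴/2
-766*v(3) = -(-383)*3⁴ = -(-383)*81 = -766*(-81/2) = 31023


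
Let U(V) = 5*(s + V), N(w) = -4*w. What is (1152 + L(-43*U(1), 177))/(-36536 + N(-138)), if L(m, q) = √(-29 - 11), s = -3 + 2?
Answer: -72/2249 - I*√10/17992 ≈ -0.032014 - 0.00017576*I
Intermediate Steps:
s = -1
U(V) = -5 + 5*V (U(V) = 5*(-1 + V) = -5 + 5*V)
L(m, q) = 2*I*√10 (L(m, q) = √(-40) = 2*I*√10)
(1152 + L(-43*U(1), 177))/(-36536 + N(-138)) = (1152 + 2*I*√10)/(-36536 - 4*(-138)) = (1152 + 2*I*√10)/(-36536 + 552) = (1152 + 2*I*√10)/(-35984) = (1152 + 2*I*√10)*(-1/35984) = -72/2249 - I*√10/17992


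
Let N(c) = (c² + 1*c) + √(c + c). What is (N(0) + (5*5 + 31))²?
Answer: 3136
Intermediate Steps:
N(c) = c + c² + √2*√c (N(c) = (c² + c) + √(2*c) = (c + c²) + √2*√c = c + c² + √2*√c)
(N(0) + (5*5 + 31))² = ((0 + 0² + √2*√0) + (5*5 + 31))² = ((0 + 0 + √2*0) + (25 + 31))² = ((0 + 0 + 0) + 56)² = (0 + 56)² = 56² = 3136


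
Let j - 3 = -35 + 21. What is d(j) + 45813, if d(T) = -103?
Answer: 45710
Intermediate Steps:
j = -11 (j = 3 + (-35 + 21) = 3 - 14 = -11)
d(j) + 45813 = -103 + 45813 = 45710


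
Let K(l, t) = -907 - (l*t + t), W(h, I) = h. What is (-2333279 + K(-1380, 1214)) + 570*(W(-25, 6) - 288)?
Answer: -838490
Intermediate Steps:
K(l, t) = -907 - t - l*t (K(l, t) = -907 - (t + l*t) = -907 + (-t - l*t) = -907 - t - l*t)
(-2333279 + K(-1380, 1214)) + 570*(W(-25, 6) - 288) = (-2333279 + (-907 - 1*1214 - 1*(-1380)*1214)) + 570*(-25 - 288) = (-2333279 + (-907 - 1214 + 1675320)) + 570*(-313) = (-2333279 + 1673199) - 178410 = -660080 - 178410 = -838490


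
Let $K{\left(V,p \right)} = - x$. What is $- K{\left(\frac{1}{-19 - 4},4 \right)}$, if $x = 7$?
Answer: $7$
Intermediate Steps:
$K{\left(V,p \right)} = -7$ ($K{\left(V,p \right)} = \left(-1\right) 7 = -7$)
$- K{\left(\frac{1}{-19 - 4},4 \right)} = \left(-1\right) \left(-7\right) = 7$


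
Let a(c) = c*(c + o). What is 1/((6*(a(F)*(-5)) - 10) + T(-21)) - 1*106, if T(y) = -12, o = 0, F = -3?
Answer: -30953/292 ≈ -106.00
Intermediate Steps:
a(c) = c² (a(c) = c*(c + 0) = c*c = c²)
1/((6*(a(F)*(-5)) - 10) + T(-21)) - 1*106 = 1/((6*((-3)²*(-5)) - 10) - 12) - 1*106 = 1/((6*(9*(-5)) - 10) - 12) - 106 = 1/((6*(-45) - 10) - 12) - 106 = 1/((-270 - 10) - 12) - 106 = 1/(-280 - 12) - 106 = 1/(-292) - 106 = -1/292 - 106 = -30953/292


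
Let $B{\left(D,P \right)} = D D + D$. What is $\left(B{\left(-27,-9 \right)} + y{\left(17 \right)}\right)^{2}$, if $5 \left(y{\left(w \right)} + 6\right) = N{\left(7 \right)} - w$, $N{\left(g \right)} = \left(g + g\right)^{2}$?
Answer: $\frac{13388281}{25} \approx 5.3553 \cdot 10^{5}$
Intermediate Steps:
$N{\left(g \right)} = 4 g^{2}$ ($N{\left(g \right)} = \left(2 g\right)^{2} = 4 g^{2}$)
$B{\left(D,P \right)} = D + D^{2}$ ($B{\left(D,P \right)} = D^{2} + D = D + D^{2}$)
$y{\left(w \right)} = \frac{166}{5} - \frac{w}{5}$ ($y{\left(w \right)} = -6 + \frac{4 \cdot 7^{2} - w}{5} = -6 + \frac{4 \cdot 49 - w}{5} = -6 + \frac{196 - w}{5} = -6 - \left(- \frac{196}{5} + \frac{w}{5}\right) = \frac{166}{5} - \frac{w}{5}$)
$\left(B{\left(-27,-9 \right)} + y{\left(17 \right)}\right)^{2} = \left(- 27 \left(1 - 27\right) + \left(\frac{166}{5} - \frac{17}{5}\right)\right)^{2} = \left(\left(-27\right) \left(-26\right) + \left(\frac{166}{5} - \frac{17}{5}\right)\right)^{2} = \left(702 + \frac{149}{5}\right)^{2} = \left(\frac{3659}{5}\right)^{2} = \frac{13388281}{25}$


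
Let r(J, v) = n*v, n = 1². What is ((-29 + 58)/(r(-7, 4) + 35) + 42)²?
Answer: 2778889/1521 ≈ 1827.0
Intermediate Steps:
n = 1
r(J, v) = v (r(J, v) = 1*v = v)
((-29 + 58)/(r(-7, 4) + 35) + 42)² = ((-29 + 58)/(4 + 35) + 42)² = (29/39 + 42)² = (1667/39)² = 2778889/1521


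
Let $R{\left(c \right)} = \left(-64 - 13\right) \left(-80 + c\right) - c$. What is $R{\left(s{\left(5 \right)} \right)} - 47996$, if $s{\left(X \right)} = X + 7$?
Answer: $-42772$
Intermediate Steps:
$s{\left(X \right)} = 7 + X$
$R{\left(c \right)} = 6160 - 78 c$ ($R{\left(c \right)} = - 77 \left(-80 + c\right) - c = \left(6160 - 77 c\right) - c = 6160 - 78 c$)
$R{\left(s{\left(5 \right)} \right)} - 47996 = \left(6160 - 78 \left(7 + 5\right)\right) - 47996 = \left(6160 - 936\right) - 47996 = 5224 - 47996 = -42772$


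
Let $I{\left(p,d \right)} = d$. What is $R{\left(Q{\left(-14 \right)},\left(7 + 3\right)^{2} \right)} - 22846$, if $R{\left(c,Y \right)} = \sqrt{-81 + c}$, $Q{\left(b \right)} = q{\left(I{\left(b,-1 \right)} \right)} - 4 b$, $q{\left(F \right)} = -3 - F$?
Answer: $-22846 + 3 i \sqrt{3} \approx -22846.0 + 5.1962 i$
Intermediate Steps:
$Q{\left(b \right)} = -2 - 4 b$ ($Q{\left(b \right)} = \left(-3 - -1\right) - 4 b = \left(-3 + 1\right) - 4 b = -2 - 4 b$)
$R{\left(Q{\left(-14 \right)},\left(7 + 3\right)^{2} \right)} - 22846 = \sqrt{-81 - -54} - 22846 = \sqrt{-81 + \left(-2 + 56\right)} - 22846 = \sqrt{-81 + 54} - 22846 = \sqrt{-27} - 22846 = 3 i \sqrt{3} - 22846 = -22846 + 3 i \sqrt{3}$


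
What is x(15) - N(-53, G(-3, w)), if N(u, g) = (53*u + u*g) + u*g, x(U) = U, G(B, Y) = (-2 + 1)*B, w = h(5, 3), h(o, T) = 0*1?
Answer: 3142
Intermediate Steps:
h(o, T) = 0
w = 0
G(B, Y) = -B
N(u, g) = 53*u + 2*g*u (N(u, g) = (53*u + g*u) + g*u = 53*u + 2*g*u)
x(15) - N(-53, G(-3, w)) = 15 - (-53)*(53 + 2*(-1*(-3))) = 15 - (-53)*(53 + 2*3) = 15 - (-53)*(53 + 6) = 15 - (-53)*59 = 15 - 1*(-3127) = 15 + 3127 = 3142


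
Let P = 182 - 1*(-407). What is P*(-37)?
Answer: -21793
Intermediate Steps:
P = 589 (P = 182 + 407 = 589)
P*(-37) = 589*(-37) = -21793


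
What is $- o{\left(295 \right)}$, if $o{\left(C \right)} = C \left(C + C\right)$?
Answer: $-174050$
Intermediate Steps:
$o{\left(C \right)} = 2 C^{2}$ ($o{\left(C \right)} = C 2 C = 2 C^{2}$)
$- o{\left(295 \right)} = - 2 \cdot 295^{2} = - 2 \cdot 87025 = \left(-1\right) 174050 = -174050$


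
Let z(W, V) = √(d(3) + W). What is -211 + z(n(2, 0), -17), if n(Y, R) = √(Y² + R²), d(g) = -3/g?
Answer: -210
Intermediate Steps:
n(Y, R) = √(R² + Y²)
z(W, V) = √(-1 + W) (z(W, V) = √(-3/3 + W) = √(-3*⅓ + W) = √(-1 + W))
-211 + z(n(2, 0), -17) = -211 + √(-1 + √(0² + 2²)) = -211 + √(-1 + √(0 + 4)) = -211 + √(-1 + √4) = -211 + √(-1 + 2) = -211 + √1 = -211 + 1 = -210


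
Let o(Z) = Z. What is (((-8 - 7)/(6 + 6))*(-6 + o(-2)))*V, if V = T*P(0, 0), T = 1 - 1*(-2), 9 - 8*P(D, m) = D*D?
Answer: 135/4 ≈ 33.750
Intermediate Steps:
P(D, m) = 9/8 - D²/8 (P(D, m) = 9/8 - D*D/8 = 9/8 - D²/8)
T = 3 (T = 1 + 2 = 3)
V = 27/8 (V = 3*(9/8 - ⅛*0²) = 3*(9/8 - ⅛*0) = 3*(9/8 + 0) = 3*(9/8) = 27/8 ≈ 3.3750)
(((-8 - 7)/(6 + 6))*(-6 + o(-2)))*V = (((-8 - 7)/(6 + 6))*(-6 - 2))*(27/8) = (-15/12*(-8))*(27/8) = (-15*1/12*(-8))*(27/8) = -5/4*(-8)*(27/8) = 10*(27/8) = 135/4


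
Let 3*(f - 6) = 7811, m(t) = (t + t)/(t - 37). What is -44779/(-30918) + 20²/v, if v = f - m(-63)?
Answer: 19375356319/12097007598 ≈ 1.6017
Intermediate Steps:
m(t) = 2*t/(-37 + t) (m(t) = (2*t)/(-37 + t) = 2*t/(-37 + t))
f = 7829/3 (f = 6 + (⅓)*7811 = 6 + 7811/3 = 7829/3 ≈ 2609.7)
v = 391261/150 (v = 7829/3 - 2*(-63)/(-37 - 63) = 7829/3 - 2*(-63)/(-100) = 7829/3 - 2*(-63)*(-1)/100 = 7829/3 - 1*63/50 = 7829/3 - 63/50 = 391261/150 ≈ 2608.4)
-44779/(-30918) + 20²/v = -44779/(-30918) + 20²/(391261/150) = -44779*(-1/30918) + 400*(150/391261) = 44779/30918 + 60000/391261 = 19375356319/12097007598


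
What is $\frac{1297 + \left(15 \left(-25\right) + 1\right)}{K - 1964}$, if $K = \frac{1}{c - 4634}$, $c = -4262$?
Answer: $- \frac{8211008}{17471745} \approx -0.46996$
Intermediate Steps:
$K = - \frac{1}{8896}$ ($K = \frac{1}{-4262 - 4634} = \frac{1}{-8896} = - \frac{1}{8896} \approx -0.00011241$)
$\frac{1297 + \left(15 \left(-25\right) + 1\right)}{K - 1964} = \frac{1297 + \left(15 \left(-25\right) + 1\right)}{- \frac{1}{8896} - 1964} = \frac{1297 + \left(-375 + 1\right)}{- \frac{17471745}{8896}} = \left(1297 - 374\right) \left(- \frac{8896}{17471745}\right) = 923 \left(- \frac{8896}{17471745}\right) = - \frac{8211008}{17471745}$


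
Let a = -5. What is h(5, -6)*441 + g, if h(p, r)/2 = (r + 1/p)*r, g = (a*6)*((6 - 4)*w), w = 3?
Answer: 152568/5 ≈ 30514.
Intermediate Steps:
g = -180 (g = (-5*6)*((6 - 4)*3) = -60*3 = -30*6 = -180)
h(p, r) = 2*r*(r + 1/p) (h(p, r) = 2*((r + 1/p)*r) = 2*(r*(r + 1/p)) = 2*r*(r + 1/p))
h(5, -6)*441 + g = (2*(-6)*(1 + 5*(-6))/5)*441 - 180 = (2*(-6)*(⅕)*(1 - 30))*441 - 180 = (2*(-6)*(⅕)*(-29))*441 - 180 = (348/5)*441 - 180 = 153468/5 - 180 = 152568/5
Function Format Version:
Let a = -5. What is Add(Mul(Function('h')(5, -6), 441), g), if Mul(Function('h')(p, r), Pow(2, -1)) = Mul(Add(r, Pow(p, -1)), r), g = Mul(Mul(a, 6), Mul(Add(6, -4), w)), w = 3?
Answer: Rational(152568, 5) ≈ 30514.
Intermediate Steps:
g = -180 (g = Mul(Mul(-5, 6), Mul(Add(6, -4), 3)) = Mul(-30, Mul(2, 3)) = Mul(-30, 6) = -180)
Function('h')(p, r) = Mul(2, r, Add(r, Pow(p, -1))) (Function('h')(p, r) = Mul(2, Mul(Add(r, Pow(p, -1)), r)) = Mul(2, Mul(r, Add(r, Pow(p, -1)))) = Mul(2, r, Add(r, Pow(p, -1))))
Add(Mul(Function('h')(5, -6), 441), g) = Add(Mul(Mul(2, -6, Pow(5, -1), Add(1, Mul(5, -6))), 441), -180) = Add(Mul(Mul(2, -6, Rational(1, 5), Add(1, -30)), 441), -180) = Add(Mul(Mul(2, -6, Rational(1, 5), -29), 441), -180) = Add(Mul(Rational(348, 5), 441), -180) = Add(Rational(153468, 5), -180) = Rational(152568, 5)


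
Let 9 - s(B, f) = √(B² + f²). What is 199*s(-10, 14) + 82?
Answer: 1873 - 398*√74 ≈ -1550.7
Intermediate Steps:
s(B, f) = 9 - √(B² + f²)
199*s(-10, 14) + 82 = 199*(9 - √((-10)² + 14²)) + 82 = 199*(9 - √(100 + 196)) + 82 = 199*(9 - √296) + 82 = 199*(9 - 2*√74) + 82 = (1791 - 398*√74) + 82 = 1873 - 398*√74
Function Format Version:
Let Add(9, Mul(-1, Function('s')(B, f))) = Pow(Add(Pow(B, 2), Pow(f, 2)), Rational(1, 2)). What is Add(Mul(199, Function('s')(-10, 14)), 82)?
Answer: Add(1873, Mul(-398, Pow(74, Rational(1, 2)))) ≈ -1550.7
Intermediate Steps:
Function('s')(B, f) = Add(9, Mul(-1, Pow(Add(Pow(B, 2), Pow(f, 2)), Rational(1, 2))))
Add(Mul(199, Function('s')(-10, 14)), 82) = Add(Mul(199, Add(9, Mul(-1, Pow(Add(Pow(-10, 2), Pow(14, 2)), Rational(1, 2))))), 82) = Add(Mul(199, Add(9, Mul(-1, Pow(Add(100, 196), Rational(1, 2))))), 82) = Add(Mul(199, Add(9, Mul(-1, Pow(296, Rational(1, 2))))), 82) = Add(Mul(199, Add(9, Mul(-1, Mul(2, Pow(74, Rational(1, 2)))))), 82) = Add(Mul(199, Add(9, Mul(-2, Pow(74, Rational(1, 2))))), 82) = Add(Add(1791, Mul(-398, Pow(74, Rational(1, 2)))), 82) = Add(1873, Mul(-398, Pow(74, Rational(1, 2))))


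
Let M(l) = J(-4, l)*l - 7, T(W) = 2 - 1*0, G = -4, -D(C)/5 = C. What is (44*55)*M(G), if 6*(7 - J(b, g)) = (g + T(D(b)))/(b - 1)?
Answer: -252164/3 ≈ -84055.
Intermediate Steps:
D(C) = -5*C
T(W) = 2 (T(W) = 2 + 0 = 2)
J(b, g) = 7 - (2 + g)/(6*(-1 + b)) (J(b, g) = 7 - (g + 2)/(6*(b - 1)) = 7 - (2 + g)/(6*(-1 + b)))
M(l) = -7 + l*(106/15 + l/30) (M(l) = ((-44 - l + 42*(-4))/(6*(-1 - 4)))*l - 7 = ((1/6)*(-44 - l - 168)/(-5))*l - 7 = ((1/6)*(-1/5)*(-212 - l))*l - 7 = (106/15 + l/30)*l - 7 = l*(106/15 + l/30) - 7 = -7 + l*(106/15 + l/30))
(44*55)*M(G) = (44*55)*(-7 + (1/30)*(-4)*(212 - 4)) = 2420*(-7 + (1/30)*(-4)*208) = 2420*(-7 - 416/15) = 2420*(-521/15) = -252164/3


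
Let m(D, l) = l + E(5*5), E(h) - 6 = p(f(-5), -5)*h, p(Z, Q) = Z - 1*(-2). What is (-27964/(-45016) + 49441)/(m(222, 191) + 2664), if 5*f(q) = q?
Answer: 556416005/32479044 ≈ 17.132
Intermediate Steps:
f(q) = q/5
p(Z, Q) = 2 + Z (p(Z, Q) = Z + 2 = 2 + Z)
E(h) = 6 + h (E(h) = 6 + (2 + (⅕)*(-5))*h = 6 + (2 - 1)*h = 6 + 1*h = 6 + h)
m(D, l) = 31 + l (m(D, l) = l + (6 + 5*5) = l + (6 + 25) = l + 31 = 31 + l)
(-27964/(-45016) + 49441)/(m(222, 191) + 2664) = (-27964/(-45016) + 49441)/((31 + 191) + 2664) = (-27964*(-1/45016) + 49441)/(222 + 2664) = (6991/11254 + 49441)/2886 = (556416005/11254)*(1/2886) = 556416005/32479044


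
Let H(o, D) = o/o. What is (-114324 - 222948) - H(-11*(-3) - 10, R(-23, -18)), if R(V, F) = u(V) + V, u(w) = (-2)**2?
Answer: -337273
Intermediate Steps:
u(w) = 4
R(V, F) = 4 + V
H(o, D) = 1
(-114324 - 222948) - H(-11*(-3) - 10, R(-23, -18)) = (-114324 - 222948) - 1*1 = -337272 - 1 = -337273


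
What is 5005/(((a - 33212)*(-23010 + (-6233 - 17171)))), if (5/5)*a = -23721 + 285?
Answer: 5005/2629260272 ≈ 1.9036e-6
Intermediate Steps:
a = -23436 (a = -23721 + 285 = -23436)
5005/(((a - 33212)*(-23010 + (-6233 - 17171)))) = 5005/(((-23436 - 33212)*(-23010 + (-6233 - 17171)))) = 5005/((-56648*(-23010 - 23404))) = 5005/((-56648*(-46414))) = 5005/2629260272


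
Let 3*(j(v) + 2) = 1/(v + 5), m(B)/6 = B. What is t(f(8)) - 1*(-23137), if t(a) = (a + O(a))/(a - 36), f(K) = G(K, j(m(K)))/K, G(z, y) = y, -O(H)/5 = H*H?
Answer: 1357000948445/58650648 ≈ 23137.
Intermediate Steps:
O(H) = -5*H² (O(H) = -5*H*H = -5*H²)
m(B) = 6*B
j(v) = -2 + 1/(3*(5 + v)) (j(v) = -2 + 1/(3*(v + 5)) = -2 + 1/(3*(5 + v)))
f(K) = (-29 - 36*K)/(3*K*(5 + 6*K)) (f(K) = ((-29 - 36*K)/(3*(5 + 6*K)))/K = (-29 - 36*K)/(3*K*(5 + 6*K)))
t(a) = (a - 5*a²)/(-36 + a) (t(a) = (a - 5*a²)/(a - 36) = (a - 5*a²)/(-36 + a))
t(f(8)) - 1*(-23137) = ((⅓)*(-29 - 36*8)/(8*(5 + 6*8)))*(1 - 5*(-29 - 36*8)/(3*8*(5 + 6*8)))/(-36 + (⅓)*(-29 - 36*8)/(8*(5 + 6*8))) - 1*(-23137) = ((⅓)*(⅛)*(-29 - 288)/(5 + 48))*(1 - 5*(-29 - 288)/(3*8*(5 + 48)))/(-36 + (⅓)*(⅛)*(-29 - 288)/(5 + 48)) + 23137 = ((⅓)*(⅛)*(-317)/53)*(1 - 5*(-317)/(3*8*53))/(-36 + (⅓)*(⅛)*(-317)/53) + 23137 = ((⅓)*(⅛)*(1/53)*(-317))*(1 - 5*(-317)/(3*8*53))/(-36 + (⅓)*(⅛)*(1/53)*(-317)) + 23137 = -317*(1 - 5*(-317/1272))/(1272*(-36 - 317/1272)) + 23137 = -317*(1 + 1585/1272)/(1272*(-46109/1272)) + 23137 = -317/1272*(-1272/46109)*2857/1272 + 23137 = 905669/58650648 + 23137 = 1357000948445/58650648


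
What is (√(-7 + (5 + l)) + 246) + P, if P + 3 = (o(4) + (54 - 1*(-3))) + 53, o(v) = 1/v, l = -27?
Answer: 1413/4 + I*√29 ≈ 353.25 + 5.3852*I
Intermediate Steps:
P = 429/4 (P = -3 + ((1/4 + (54 - 1*(-3))) + 53) = -3 + ((¼ + (54 + 3)) + 53) = -3 + ((¼ + 57) + 53) = -3 + (229/4 + 53) = -3 + 441/4 = 429/4 ≈ 107.25)
(√(-7 + (5 + l)) + 246) + P = (√(-7 + (5 - 27)) + 246) + 429/4 = (√(-7 - 22) + 246) + 429/4 = (√(-29) + 246) + 429/4 = (I*√29 + 246) + 429/4 = (246 + I*√29) + 429/4 = 1413/4 + I*√29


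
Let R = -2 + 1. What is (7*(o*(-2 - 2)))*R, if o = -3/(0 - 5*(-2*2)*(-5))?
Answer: 21/25 ≈ 0.84000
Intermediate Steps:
R = -1
o = 3/100 (o = -3/(0 - (-20)*(-5)) = -3/(0 - 5*20) = -3/(0 - 100) = -3/(-100) = -3*(-1/100) = 3/100 ≈ 0.030000)
(7*(o*(-2 - 2)))*R = (7*(3*(-2 - 2)/100))*(-1) = (7*((3/100)*(-4)))*(-1) = (7*(-3/25))*(-1) = -21/25*(-1) = 21/25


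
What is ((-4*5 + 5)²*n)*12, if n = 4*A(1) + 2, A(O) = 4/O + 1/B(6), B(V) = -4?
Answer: 45900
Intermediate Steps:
A(O) = -¼ + 4/O (A(O) = 4/O + 1/(-4) = 4/O + 1*(-¼) = 4/O - ¼ = -¼ + 4/O)
n = 17 (n = 4*((¼)*(16 - 1*1)/1) + 2 = 4*((¼)*1*(16 - 1)) + 2 = 4*((¼)*1*15) + 2 = 4*(15/4) + 2 = 15 + 2 = 17)
((-4*5 + 5)²*n)*12 = ((-4*5 + 5)²*17)*12 = ((-20 + 5)²*17)*12 = ((-15)²*17)*12 = (225*17)*12 = 3825*12 = 45900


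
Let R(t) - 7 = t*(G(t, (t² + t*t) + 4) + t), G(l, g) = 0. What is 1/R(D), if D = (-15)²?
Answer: 1/50632 ≈ 1.9750e-5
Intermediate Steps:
D = 225
R(t) = 7 + t² (R(t) = 7 + t*(0 + t) = 7 + t*t = 7 + t²)
1/R(D) = 1/(7 + 225²) = 1/(7 + 50625) = 1/50632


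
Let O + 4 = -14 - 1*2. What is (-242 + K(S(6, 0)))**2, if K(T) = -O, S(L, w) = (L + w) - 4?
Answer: 49284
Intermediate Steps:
O = -20 (O = -4 + (-14 - 1*2) = -4 + (-14 - 2) = -4 - 16 = -20)
S(L, w) = -4 + L + w
K(T) = 20 (K(T) = -1*(-20) = 20)
(-242 + K(S(6, 0)))**2 = (-242 + 20)**2 = (-222)**2 = 49284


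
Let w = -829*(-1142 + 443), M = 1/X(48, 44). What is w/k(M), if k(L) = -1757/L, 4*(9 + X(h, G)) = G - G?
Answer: 193157/5271 ≈ 36.645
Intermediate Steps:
X(h, G) = -9 (X(h, G) = -9 + (G - G)/4 = -9 + (¼)*0 = -9 + 0 = -9)
M = -⅑ (M = 1/(-9) = -⅑ ≈ -0.11111)
w = 579471 (w = -829*(-699) = 579471)
w/k(M) = 579471/((-1757/(-⅑))) = 579471/((-1757*(-9))) = 579471/15813 = 579471*(1/15813) = 193157/5271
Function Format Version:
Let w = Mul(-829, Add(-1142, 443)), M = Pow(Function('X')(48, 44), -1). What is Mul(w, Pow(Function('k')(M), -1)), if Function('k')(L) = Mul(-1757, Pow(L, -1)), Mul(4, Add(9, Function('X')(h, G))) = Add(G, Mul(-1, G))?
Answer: Rational(193157, 5271) ≈ 36.645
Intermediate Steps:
Function('X')(h, G) = -9 (Function('X')(h, G) = Add(-9, Mul(Rational(1, 4), Add(G, Mul(-1, G)))) = Add(-9, Mul(Rational(1, 4), 0)) = Add(-9, 0) = -9)
M = Rational(-1, 9) (M = Pow(-9, -1) = Rational(-1, 9) ≈ -0.11111)
w = 579471 (w = Mul(-829, -699) = 579471)
Mul(w, Pow(Function('k')(M), -1)) = Mul(579471, Pow(Mul(-1757, Pow(Rational(-1, 9), -1)), -1)) = Mul(579471, Pow(Mul(-1757, -9), -1)) = Mul(579471, Pow(15813, -1)) = Mul(579471, Rational(1, 15813)) = Rational(193157, 5271)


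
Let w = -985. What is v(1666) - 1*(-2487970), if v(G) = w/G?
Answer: 4144957035/1666 ≈ 2.4880e+6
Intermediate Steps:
v(G) = -985/G
v(1666) - 1*(-2487970) = -985/1666 - 1*(-2487970) = -985*1/1666 + 2487970 = -985/1666 + 2487970 = 4144957035/1666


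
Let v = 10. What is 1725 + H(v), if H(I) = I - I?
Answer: 1725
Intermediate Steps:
H(I) = 0
1725 + H(v) = 1725 + 0 = 1725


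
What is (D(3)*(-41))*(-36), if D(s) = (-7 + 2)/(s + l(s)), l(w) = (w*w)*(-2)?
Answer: 492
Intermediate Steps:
l(w) = -2*w² (l(w) = w²*(-2) = -2*w²)
D(s) = -5/(s - 2*s²) (D(s) = (-7 + 2)/(s - 2*s²) = -5/(s - 2*s²))
(D(3)*(-41))*(-36) = ((5/(3*(-1 + 2*3)))*(-41))*(-36) = ((5*(⅓)/(-1 + 6))*(-41))*(-36) = ((5*(⅓)/5)*(-41))*(-36) = ((5*(⅓)*(⅕))*(-41))*(-36) = ((⅓)*(-41))*(-36) = -41/3*(-36) = 492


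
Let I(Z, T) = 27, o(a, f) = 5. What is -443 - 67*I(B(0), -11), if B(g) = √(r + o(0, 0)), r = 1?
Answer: -2252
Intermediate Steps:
B(g) = √6 (B(g) = √(1 + 5) = √6)
-443 - 67*I(B(0), -11) = -443 - 67*27 = -443 - 1809 = -2252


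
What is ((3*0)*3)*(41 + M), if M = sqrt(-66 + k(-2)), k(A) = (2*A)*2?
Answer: 0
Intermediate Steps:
k(A) = 4*A
M = I*sqrt(74) (M = sqrt(-66 + 4*(-2)) = sqrt(-66 - 8) = sqrt(-74) = I*sqrt(74) ≈ 8.6023*I)
((3*0)*3)*(41 + M) = ((3*0)*3)*(41 + I*sqrt(74)) = (0*3)*(41 + I*sqrt(74)) = 0*(41 + I*sqrt(74)) = 0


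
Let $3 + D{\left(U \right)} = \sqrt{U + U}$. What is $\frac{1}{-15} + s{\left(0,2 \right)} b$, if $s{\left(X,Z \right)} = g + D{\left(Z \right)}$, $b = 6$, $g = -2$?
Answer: $- \frac{271}{15} \approx -18.067$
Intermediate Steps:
$D{\left(U \right)} = -3 + \sqrt{2} \sqrt{U}$ ($D{\left(U \right)} = -3 + \sqrt{U + U} = -3 + \sqrt{2 U} = -3 + \sqrt{2} \sqrt{U}$)
$s{\left(X,Z \right)} = -5 + \sqrt{2} \sqrt{Z}$ ($s{\left(X,Z \right)} = -2 + \left(-3 + \sqrt{2} \sqrt{Z}\right) = -5 + \sqrt{2} \sqrt{Z}$)
$\frac{1}{-15} + s{\left(0,2 \right)} b = \frac{1}{-15} + \left(-5 + \sqrt{2} \sqrt{2}\right) 6 = - \frac{1}{15} + \left(-5 + 2\right) 6 = - \frac{1}{15} - 18 = - \frac{271}{15}$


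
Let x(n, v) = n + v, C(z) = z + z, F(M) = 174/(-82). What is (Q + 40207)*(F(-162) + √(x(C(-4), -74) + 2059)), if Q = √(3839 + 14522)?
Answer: -(87 - 41*√1977)*(40207 + √18361)/41 ≈ 1.7082e+6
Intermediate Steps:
F(M) = -87/41 (F(M) = 174*(-1/82) = -87/41)
C(z) = 2*z
Q = √18361 ≈ 135.50
(Q + 40207)*(F(-162) + √(x(C(-4), -74) + 2059)) = (√18361 + 40207)*(-87/41 + √((2*(-4) - 74) + 2059)) = (40207 + √18361)*(-87/41 + √((-8 - 74) + 2059)) = (40207 + √18361)*(-87/41 + √(-82 + 2059)) = (40207 + √18361)*(-87/41 + √1977)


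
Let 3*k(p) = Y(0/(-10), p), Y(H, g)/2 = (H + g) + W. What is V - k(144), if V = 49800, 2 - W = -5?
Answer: 149098/3 ≈ 49699.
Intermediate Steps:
W = 7 (W = 2 - 1*(-5) = 2 + 5 = 7)
Y(H, g) = 14 + 2*H + 2*g (Y(H, g) = 2*((H + g) + 7) = 2*(7 + H + g) = 14 + 2*H + 2*g)
k(p) = 14/3 + 2*p/3 (k(p) = (14 + 2*(0/(-10)) + 2*p)/3 = (14 + 2*(0*(-⅒)) + 2*p)/3 = (14 + 2*0 + 2*p)/3 = (14 + 0 + 2*p)/3 = (14 + 2*p)/3 = 14/3 + 2*p/3)
V - k(144) = 49800 - (14/3 + (⅔)*144) = 49800 - (14/3 + 96) = 49800 - 1*302/3 = 49800 - 302/3 = 149098/3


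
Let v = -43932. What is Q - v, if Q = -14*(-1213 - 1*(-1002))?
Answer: 46886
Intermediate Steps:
Q = 2954 (Q = -14*(-1213 + 1002) = -14*(-211) = 2954)
Q - v = 2954 - 1*(-43932) = 2954 + 43932 = 46886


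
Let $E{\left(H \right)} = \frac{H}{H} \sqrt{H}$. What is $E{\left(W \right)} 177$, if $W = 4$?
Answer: $354$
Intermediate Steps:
$E{\left(H \right)} = \sqrt{H}$ ($E{\left(H \right)} = 1 \sqrt{H} = \sqrt{H}$)
$E{\left(W \right)} 177 = \sqrt{4} \cdot 177 = 2 \cdot 177 = 354$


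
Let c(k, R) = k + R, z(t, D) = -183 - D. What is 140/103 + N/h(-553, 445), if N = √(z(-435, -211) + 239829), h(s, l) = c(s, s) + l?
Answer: 140/103 - √239857/661 ≈ 0.61830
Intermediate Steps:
c(k, R) = R + k
h(s, l) = l + 2*s (h(s, l) = (s + s) + l = 2*s + l = l + 2*s)
N = √239857 (N = √((-183 - 1*(-211)) + 239829) = √((-183 + 211) + 239829) = √(28 + 239829) = √239857 ≈ 489.75)
140/103 + N/h(-553, 445) = 140/103 + √239857/(445 + 2*(-553)) = 140*(1/103) + √239857/(445 - 1106) = 140/103 + √239857/(-661) = 140/103 + √239857*(-1/661) = 140/103 - √239857/661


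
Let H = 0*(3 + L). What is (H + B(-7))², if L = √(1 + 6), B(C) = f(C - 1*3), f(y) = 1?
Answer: 1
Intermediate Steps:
B(C) = 1
L = √7 ≈ 2.6458
H = 0 (H = 0*(3 + √7) = 0)
(H + B(-7))² = (0 + 1)² = 1² = 1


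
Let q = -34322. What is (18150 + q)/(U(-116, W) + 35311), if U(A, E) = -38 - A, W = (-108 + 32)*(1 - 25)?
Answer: -16172/35389 ≈ -0.45698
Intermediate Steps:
W = 1824 (W = -76*(-24) = 1824)
(18150 + q)/(U(-116, W) + 35311) = (18150 - 34322)/((-38 - 1*(-116)) + 35311) = -16172/((-38 + 116) + 35311) = -16172/(78 + 35311) = -16172/35389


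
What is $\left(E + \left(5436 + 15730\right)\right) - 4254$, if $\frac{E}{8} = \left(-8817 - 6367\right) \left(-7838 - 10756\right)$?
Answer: $2258667280$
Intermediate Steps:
$E = 2258650368$ ($E = 8 \left(-8817 - 6367\right) \left(-7838 - 10756\right) = 8 \left(\left(-15184\right) \left(-18594\right)\right) = 8 \cdot 282331296 = 2258650368$)
$\left(E + \left(5436 + 15730\right)\right) - 4254 = \left(2258650368 + \left(5436 + 15730\right)\right) - 4254 = \left(2258650368 + 21166\right) - 4254 = 2258671534 - 4254 = 2258667280$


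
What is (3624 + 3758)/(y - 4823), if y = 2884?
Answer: -7382/1939 ≈ -3.8071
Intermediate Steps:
(3624 + 3758)/(y - 4823) = (3624 + 3758)/(2884 - 4823) = 7382/(-1939) = 7382*(-1/1939) = -7382/1939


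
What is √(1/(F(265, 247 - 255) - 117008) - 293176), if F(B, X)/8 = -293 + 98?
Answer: I*√1030394216545098/59284 ≈ 541.46*I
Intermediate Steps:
F(B, X) = -1560 (F(B, X) = 8*(-293 + 98) = 8*(-195) = -1560)
√(1/(F(265, 247 - 255) - 117008) - 293176) = √(1/(-1560 - 117008) - 293176) = √(1/(-118568) - 293176) = √(-1/118568 - 293176) = √(-34761291969/118568) = I*√1030394216545098/59284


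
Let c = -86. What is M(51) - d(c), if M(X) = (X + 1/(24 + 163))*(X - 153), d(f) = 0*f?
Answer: -57228/11 ≈ -5202.5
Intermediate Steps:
d(f) = 0
M(X) = (-153 + X)*(1/187 + X) (M(X) = (X + 1/187)*(-153 + X) = (1/187 + X)*(-153 + X) = (-153 + X)*(1/187 + X))
M(51) - d(c) = (-9/11 + 51² - 28610/187*51) - 1*0 = (-9/11 + 2601 - 85830/11) + 0 = -57228/11 + 0 = -57228/11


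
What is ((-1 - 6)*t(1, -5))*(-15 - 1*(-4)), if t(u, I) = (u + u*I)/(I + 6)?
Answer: -308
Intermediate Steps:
t(u, I) = (u + I*u)/(6 + I)
((-1 - 6)*t(1, -5))*(-15 - 1*(-4)) = ((-1 - 6)*(1*(1 - 5)/(6 - 5)))*(-15 - 1*(-4)) = (-7*(-4)/1)*(-15 + 4) = -7*(-4)*(-11) = 28*(-11) = -308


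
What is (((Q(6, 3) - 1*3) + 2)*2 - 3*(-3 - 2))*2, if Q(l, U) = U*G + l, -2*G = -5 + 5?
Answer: 50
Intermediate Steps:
G = 0 (G = -(-5 + 5)/2 = -½*0 = 0)
Q(l, U) = l (Q(l, U) = U*0 + l = 0 + l = l)
(((Q(6, 3) - 1*3) + 2)*2 - 3*(-3 - 2))*2 = (((6 - 1*3) + 2)*2 - 3*(-3 - 2))*2 = (((6 - 3) + 2)*2 - 3*(-5))*2 = ((3 + 2)*2 + 15)*2 = (5*2 + 15)*2 = (10 + 15)*2 = 25*2 = 50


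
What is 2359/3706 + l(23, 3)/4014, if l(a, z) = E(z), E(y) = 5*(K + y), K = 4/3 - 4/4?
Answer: 14296189/22313826 ≈ 0.64069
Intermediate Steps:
K = ⅓ (K = 4*(⅓) - 4*¼ = 4/3 - 1 = ⅓ ≈ 0.33333)
E(y) = 5/3 + 5*y (E(y) = 5*(⅓ + y) = 5/3 + 5*y)
l(a, z) = 5/3 + 5*z
2359/3706 + l(23, 3)/4014 = 2359/3706 + (5/3 + 5*3)/4014 = 2359*(1/3706) + (5/3 + 15)*(1/4014) = 2359/3706 + (50/3)*(1/4014) = 2359/3706 + 25/6021 = 14296189/22313826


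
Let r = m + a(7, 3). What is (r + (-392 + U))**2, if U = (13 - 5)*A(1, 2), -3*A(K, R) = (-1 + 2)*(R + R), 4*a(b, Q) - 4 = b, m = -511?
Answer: 119486761/144 ≈ 8.2977e+5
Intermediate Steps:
a(b, Q) = 1 + b/4
A(K, R) = -2*R/3 (A(K, R) = -(-1 + 2)*(R + R)/3 = -2*R/3)
U = -32/3 (U = (13 - 5)*(-2/3*2) = 8*(-4/3) = -32/3 ≈ -10.667)
r = -2033/4 (r = -511 + (1 + (1/4)*7) = -511 + (1 + 7/4) = -511 + 11/4 = -2033/4 ≈ -508.25)
(r + (-392 + U))**2 = (-2033/4 + (-392 - 32/3))**2 = (-2033/4 - 1208/3)**2 = (-10931/12)**2 = 119486761/144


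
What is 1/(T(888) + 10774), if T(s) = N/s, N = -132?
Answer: 74/797265 ≈ 9.2817e-5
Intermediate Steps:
T(s) = -132/s
1/(T(888) + 10774) = 1/(-132/888 + 10774) = 1/(-132*1/888 + 10774) = 1/(-11/74 + 10774) = 1/(797265/74) = 74/797265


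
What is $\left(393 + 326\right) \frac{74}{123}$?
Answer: $\frac{53206}{123} \approx 432.57$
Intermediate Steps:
$\left(393 + 326\right) \frac{74}{123} = 719 \cdot 74 \cdot \frac{1}{123} = 719 \cdot \frac{74}{123} = \frac{53206}{123}$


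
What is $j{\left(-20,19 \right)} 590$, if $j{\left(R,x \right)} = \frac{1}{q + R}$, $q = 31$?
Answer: $\frac{590}{11} \approx 53.636$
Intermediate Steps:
$j{\left(R,x \right)} = \frac{1}{31 + R}$
$j{\left(-20,19 \right)} 590 = \frac{1}{31 - 20} \cdot 590 = \frac{1}{11} \cdot 590 = \frac{590}{11}$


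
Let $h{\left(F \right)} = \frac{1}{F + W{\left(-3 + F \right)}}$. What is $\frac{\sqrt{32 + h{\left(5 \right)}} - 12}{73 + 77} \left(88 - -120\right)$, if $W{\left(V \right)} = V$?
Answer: $- \frac{416}{25} + \frac{104 \sqrt{7}}{35} \approx -8.7783$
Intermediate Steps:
$h{\left(F \right)} = \frac{1}{-3 + 2 F}$ ($h{\left(F \right)} = \frac{1}{F + \left(-3 + F\right)} = \frac{1}{-3 + 2 F}$)
$\frac{\sqrt{32 + h{\left(5 \right)}} - 12}{73 + 77} \left(88 - -120\right) = \frac{\sqrt{32 + \frac{1}{-3 + 2 \cdot 5}} - 12}{73 + 77} \left(88 - -120\right) = \frac{\sqrt{32 + \frac{1}{-3 + 10}} - 12}{150} \left(88 + 120\right) = \left(\sqrt{32 + \frac{1}{7}} - 12\right) \frac{1}{150} \cdot 208 = \left(\sqrt{\frac{225}{7}} - 12\right) \frac{1}{150} \cdot 208 = \left(\frac{15 \sqrt{7}}{7} - 12\right) \frac{1}{150} \cdot 208 = \left(-12 + \frac{15 \sqrt{7}}{7}\right) \frac{1}{150} \cdot 208 = \left(- \frac{2}{25} + \frac{\sqrt{7}}{70}\right) 208 = - \frac{416}{25} + \frac{104 \sqrt{7}}{35}$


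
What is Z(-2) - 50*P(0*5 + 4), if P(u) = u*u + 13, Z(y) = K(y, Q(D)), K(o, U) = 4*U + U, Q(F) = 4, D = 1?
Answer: -1430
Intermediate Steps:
K(o, U) = 5*U
Z(y) = 20 (Z(y) = 5*4 = 20)
P(u) = 13 + u² (P(u) = u² + 13 = 13 + u²)
Z(-2) - 50*P(0*5 + 4) = 20 - 50*(13 + (0*5 + 4)²) = 20 - 50*(13 + (0 + 4)²) = 20 - 50*(13 + 4²) = 20 - 50*(13 + 16) = 20 - 50*29 = 20 - 1450 = -1430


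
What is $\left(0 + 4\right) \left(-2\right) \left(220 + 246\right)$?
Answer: $-3728$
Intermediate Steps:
$\left(0 + 4\right) \left(-2\right) \left(220 + 246\right) = 4 \left(-2\right) 466 = \left(-8\right) 466 = -3728$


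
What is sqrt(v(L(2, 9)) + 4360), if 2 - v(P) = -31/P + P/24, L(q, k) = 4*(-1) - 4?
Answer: sqrt(627618)/12 ≈ 66.019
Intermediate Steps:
L(q, k) = -8 (L(q, k) = -4 - 4 = -8)
v(P) = 2 + 31/P - P/24 (v(P) = 2 - (-31/P + P/24) = 2 + (31/P - P/24) = 2 + 31/P - P/24)
sqrt(v(L(2, 9)) + 4360) = sqrt((2 + 31/(-8) - 1/24*(-8)) + 4360) = sqrt((2 + 31*(-1/8) + 1/3) + 4360) = sqrt((2 - 31/8 + 1/3) + 4360) = sqrt(-37/24 + 4360) = sqrt(104603/24) = sqrt(627618)/12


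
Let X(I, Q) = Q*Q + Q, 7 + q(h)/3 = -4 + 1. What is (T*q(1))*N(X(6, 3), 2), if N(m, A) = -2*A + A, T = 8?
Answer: 480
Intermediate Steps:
q(h) = -30 (q(h) = -21 + 3*(-4 + 1) = -21 + 3*(-3) = -21 - 9 = -30)
X(I, Q) = Q + Q**2 (X(I, Q) = Q**2 + Q = Q + Q**2)
N(m, A) = -A
(T*q(1))*N(X(6, 3), 2) = (8*(-30))*(-1*2) = -240*(-2) = 480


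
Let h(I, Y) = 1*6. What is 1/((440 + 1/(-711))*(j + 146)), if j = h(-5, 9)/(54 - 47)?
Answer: 4977/321598492 ≈ 1.5476e-5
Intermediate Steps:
h(I, Y) = 6
j = 6/7 (j = 6/(54 - 47) = 6/7 ≈ 0.85714)
1/((440 + 1/(-711))*(j + 146)) = 1/((440 + 1/(-711))*(6/7 + 146)) = 1/((440 - 1/711)*(1028/7)) = 1/((312839/711)*(1028/7)) = 1/(321598492/4977) = 4977/321598492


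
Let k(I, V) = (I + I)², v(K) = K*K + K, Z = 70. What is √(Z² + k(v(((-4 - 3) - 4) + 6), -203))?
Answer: 10*√65 ≈ 80.623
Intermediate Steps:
v(K) = K + K² (v(K) = K² + K = K + K²)
k(I, V) = 4*I² (k(I, V) = (2*I)² = 4*I²)
√(Z² + k(v(((-4 - 3) - 4) + 6), -203)) = √(70² + 4*((((-4 - 3) - 4) + 6)*(1 + (((-4 - 3) - 4) + 6)))²) = √(4900 + 4*(((-7 - 4) + 6)*(1 + ((-7 - 4) + 6)))²) = √(4900 + 4*((-11 + 6)*(1 + (-11 + 6)))²) = √(4900 + 4*(-5*(1 - 5))²) = √(4900 + 4*(-5*(-4))²) = √(4900 + 4*20²) = √(4900 + 4*400) = √(4900 + 1600) = √6500 = 10*√65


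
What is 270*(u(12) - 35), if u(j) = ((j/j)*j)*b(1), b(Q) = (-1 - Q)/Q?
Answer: -15930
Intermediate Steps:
b(Q) = (-1 - Q)/Q
u(j) = -2*j (u(j) = ((j/j)*j)*((-1 - 1*1)/1) = (1*j)*(1*(-1 - 1)) = j*(1*(-2)) = j*(-2) = -2*j)
270*(u(12) - 35) = 270*(-2*12 - 35) = 270*(-24 - 35) = 270*(-59) = -15930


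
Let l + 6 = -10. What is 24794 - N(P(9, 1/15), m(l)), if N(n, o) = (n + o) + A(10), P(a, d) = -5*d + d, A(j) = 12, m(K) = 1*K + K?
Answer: 372214/15 ≈ 24814.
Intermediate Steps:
l = -16 (l = -6 - 10 = -16)
m(K) = 2*K (m(K) = K + K = 2*K)
P(a, d) = -4*d
N(n, o) = 12 + n + o (N(n, o) = (n + o) + 12 = 12 + n + o)
24794 - N(P(9, 1/15), m(l)) = 24794 - (12 - 4/15 + 2*(-16)) = 24794 - (12 - 4*1/15 - 32) = 24794 - (12 - 4/15 - 32) = 24794 - 1*(-304/15) = 24794 + 304/15 = 372214/15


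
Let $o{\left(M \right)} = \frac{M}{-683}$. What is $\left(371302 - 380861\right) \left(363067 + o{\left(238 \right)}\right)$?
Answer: $- \frac{2370388465357}{683} \approx -3.4706 \cdot 10^{9}$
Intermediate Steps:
$o{\left(M \right)} = - \frac{M}{683}$ ($o{\left(M \right)} = M \left(- \frac{1}{683}\right) = - \frac{M}{683}$)
$\left(371302 - 380861\right) \left(363067 + o{\left(238 \right)}\right) = \left(371302 - 380861\right) \left(363067 - \frac{238}{683}\right) = - 9559 \left(363067 - \frac{238}{683}\right) = \left(-9559\right) \frac{247974523}{683} = - \frac{2370388465357}{683}$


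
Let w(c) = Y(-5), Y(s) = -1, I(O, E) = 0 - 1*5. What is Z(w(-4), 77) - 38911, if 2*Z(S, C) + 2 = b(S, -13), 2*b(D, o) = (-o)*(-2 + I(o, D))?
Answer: -155739/4 ≈ -38935.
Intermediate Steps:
I(O, E) = -5 (I(O, E) = 0 - 5 = -5)
w(c) = -1
b(D, o) = 7*o/2 (b(D, o) = ((-o)*(-2 - 5))/2 = (-o*(-7))/2 = (7*o)/2 = 7*o/2)
Z(S, C) = -95/4 (Z(S, C) = -1 + ((7/2)*(-13))/2 = -1 + (½)*(-91/2) = -1 - 91/4 = -95/4)
Z(w(-4), 77) - 38911 = -95/4 - 38911 = -155739/4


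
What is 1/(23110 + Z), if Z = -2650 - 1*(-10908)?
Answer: 1/31368 ≈ 3.1880e-5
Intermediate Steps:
Z = 8258 (Z = -2650 + 10908 = 8258)
1/(23110 + Z) = 1/(23110 + 8258) = 1/31368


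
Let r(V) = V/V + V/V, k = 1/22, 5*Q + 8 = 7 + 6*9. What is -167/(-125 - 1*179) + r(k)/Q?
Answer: 11891/16112 ≈ 0.73802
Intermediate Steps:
Q = 53/5 (Q = -8/5 + (7 + 6*9)/5 = -8/5 + (7 + 54)/5 = -8/5 + (⅕)*61 = -8/5 + 61/5 = 53/5 ≈ 10.600)
k = 1/22 ≈ 0.045455
r(V) = 2 (r(V) = 1 + 1 = 2)
-167/(-125 - 1*179) + r(k)/Q = -167/(-125 - 1*179) + 2/(53/5) = -167/(-125 - 179) + 2*(5/53) = -167/(-304) + 10/53 = -167*(-1/304) + 10/53 = 167/304 + 10/53 = 11891/16112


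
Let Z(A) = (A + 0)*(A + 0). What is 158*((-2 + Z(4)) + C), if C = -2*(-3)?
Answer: 3160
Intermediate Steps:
C = 6
Z(A) = A**2 (Z(A) = A*A = A**2)
158*((-2 + Z(4)) + C) = 158*((-2 + 4**2) + 6) = 158*((-2 + 16) + 6) = 158*(14 + 6) = 158*20 = 3160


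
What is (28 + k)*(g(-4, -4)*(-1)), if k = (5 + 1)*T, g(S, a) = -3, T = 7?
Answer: 210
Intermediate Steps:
k = 42 (k = (5 + 1)*7 = 6*7 = 42)
(28 + k)*(g(-4, -4)*(-1)) = (28 + 42)*(-3*(-1)) = 70*3 = 210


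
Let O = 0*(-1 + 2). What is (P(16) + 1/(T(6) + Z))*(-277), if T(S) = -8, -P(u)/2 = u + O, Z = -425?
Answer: 3838389/433 ≈ 8864.6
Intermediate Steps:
O = 0 (O = 0*1 = 0)
P(u) = -2*u (P(u) = -2*(u + 0) = -2*u)
(P(16) + 1/(T(6) + Z))*(-277) = (-2*16 + 1/(-8 - 425))*(-277) = (-32 + 1/(-433))*(-277) = (-32 - 1/433)*(-277) = -13857/433*(-277) = 3838389/433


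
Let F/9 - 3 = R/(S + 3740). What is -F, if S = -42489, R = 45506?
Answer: -636669/38749 ≈ -16.431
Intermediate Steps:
F = 636669/38749 (F = 27 + 9*(45506/(-42489 + 3740)) = 27 + 9*(45506/(-38749)) = 27 + 9*(45506*(-1/38749)) = 27 + 9*(-45506/38749) = 27 - 409554/38749 = 636669/38749 ≈ 16.431)
-F = -1*636669/38749 = -636669/38749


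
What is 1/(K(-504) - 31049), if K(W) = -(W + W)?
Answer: -1/30041 ≈ -3.3288e-5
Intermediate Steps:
K(W) = -2*W
1/(K(-504) - 31049) = 1/(-2*(-504) - 31049) = 1/(1008 - 31049) = 1/(-30041) = -1/30041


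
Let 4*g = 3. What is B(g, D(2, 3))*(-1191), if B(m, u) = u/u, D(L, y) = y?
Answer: -1191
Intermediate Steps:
g = ¾ (g = (¼)*3 = ¾ ≈ 0.75000)
B(m, u) = 1
B(g, D(2, 3))*(-1191) = 1*(-1191) = -1191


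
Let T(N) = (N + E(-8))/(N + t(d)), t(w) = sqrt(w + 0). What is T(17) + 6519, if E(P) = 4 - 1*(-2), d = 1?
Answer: 117365/18 ≈ 6520.3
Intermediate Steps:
E(P) = 6 (E(P) = 4 + 2 = 6)
t(w) = sqrt(w)
T(N) = (6 + N)/(1 + N) (T(N) = (N + 6)/(N + sqrt(1)) = (6 + N)/(N + 1) = (6 + N)/(1 + N))
T(17) + 6519 = (6 + 17)/(1 + 17) + 6519 = 23/18 + 6519 = 117365/18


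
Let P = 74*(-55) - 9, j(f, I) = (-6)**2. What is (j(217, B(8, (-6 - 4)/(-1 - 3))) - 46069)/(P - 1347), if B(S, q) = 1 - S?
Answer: 46033/5426 ≈ 8.4838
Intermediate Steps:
j(f, I) = 36
P = -4079 (P = -4070 - 9 = -4079)
(j(217, B(8, (-6 - 4)/(-1 - 3))) - 46069)/(P - 1347) = (36 - 46069)/(-4079 - 1347) = -46033/(-5426) = -46033*(-1/5426) = 46033/5426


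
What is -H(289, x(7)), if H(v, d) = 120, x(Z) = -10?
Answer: -120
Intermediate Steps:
-H(289, x(7)) = -1*120 = -120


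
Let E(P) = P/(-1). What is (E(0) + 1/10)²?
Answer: 1/100 ≈ 0.010000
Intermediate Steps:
E(P) = -P (E(P) = P*(-1) = -P)
(E(0) + 1/10)² = (-1*0 + 1/10)² = (0 + ⅒)² = (⅒)² = 1/100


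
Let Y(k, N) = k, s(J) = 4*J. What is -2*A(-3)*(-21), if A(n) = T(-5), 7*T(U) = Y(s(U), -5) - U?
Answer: -90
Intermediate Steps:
T(U) = 3*U/7 (T(U) = (4*U - U)/7 = (3*U)/7 = 3*U/7)
A(n) = -15/7 (A(n) = (3/7)*(-5) = -15/7)
-2*A(-3)*(-21) = -2*(-15/7)*(-21) = (30/7)*(-21) = -90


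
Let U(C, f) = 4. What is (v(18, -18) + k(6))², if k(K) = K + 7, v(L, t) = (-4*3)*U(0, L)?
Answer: 1225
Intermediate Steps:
v(L, t) = -48 (v(L, t) = -4*3*4 = -12*4 = -48)
k(K) = 7 + K
(v(18, -18) + k(6))² = (-48 + (7 + 6))² = (-48 + 13)² = (-35)² = 1225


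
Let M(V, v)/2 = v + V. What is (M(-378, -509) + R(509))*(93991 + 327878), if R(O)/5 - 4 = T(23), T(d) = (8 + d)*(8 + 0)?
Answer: -216840666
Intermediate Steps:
M(V, v) = 2*V + 2*v (M(V, v) = 2*(v + V) = 2*(V + v) = 2*V + 2*v)
T(d) = 64 + 8*d (T(d) = (8 + d)*8 = 64 + 8*d)
R(O) = 1260 (R(O) = 20 + 5*(64 + 8*23) = 20 + 5*(64 + 184) = 20 + 5*248 = 20 + 1240 = 1260)
(M(-378, -509) + R(509))*(93991 + 327878) = ((2*(-378) + 2*(-509)) + 1260)*(93991 + 327878) = ((-756 - 1018) + 1260)*421869 = (-1774 + 1260)*421869 = -514*421869 = -216840666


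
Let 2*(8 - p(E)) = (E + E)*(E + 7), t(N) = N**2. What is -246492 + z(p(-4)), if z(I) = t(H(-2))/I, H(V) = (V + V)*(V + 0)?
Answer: -1232444/5 ≈ -2.4649e+5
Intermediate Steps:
H(V) = 2*V**2 (H(V) = (2*V)*V = 2*V**2)
p(E) = 8 - E*(7 + E) (p(E) = 8 - (E + E)*(E + 7)/2 = 8 - 2*E*(7 + E)/2 = 8 - E*(7 + E))
z(I) = 64/I (z(I) = (2*(-2)**2)**2/I = (2*4)**2/I = 8**2/I = 64/I)
-246492 + z(p(-4)) = -246492 + 64/(8 - 1*(-4)**2 - 7*(-4)) = -246492 + 64/(8 - 1*16 + 28) = -246492 + 64/(8 - 16 + 28) = -246492 + 64/20 = -246492 + 64*(1/20) = -246492 + 16/5 = -1232444/5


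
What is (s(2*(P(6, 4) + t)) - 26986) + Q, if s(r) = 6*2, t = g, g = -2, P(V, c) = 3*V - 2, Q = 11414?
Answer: -15560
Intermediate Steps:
P(V, c) = -2 + 3*V
t = -2
s(r) = 12
(s(2*(P(6, 4) + t)) - 26986) + Q = (12 - 26986) + 11414 = -26974 + 11414 = -15560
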